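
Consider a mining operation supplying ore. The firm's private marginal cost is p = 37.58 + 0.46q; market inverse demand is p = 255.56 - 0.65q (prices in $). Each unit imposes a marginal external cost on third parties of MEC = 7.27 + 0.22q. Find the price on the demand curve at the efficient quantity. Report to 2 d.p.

P = $152.58

Social marginal cost = private MC + MEC = 44.85 + 0.68q.
Set SMC = demand: 44.85 + 0.68q = 255.56 - 0.65q → q* = 158.4286.
Consumer price on the demand curve at q*: 255.56 − 0.65×158.4286 = 152.5814.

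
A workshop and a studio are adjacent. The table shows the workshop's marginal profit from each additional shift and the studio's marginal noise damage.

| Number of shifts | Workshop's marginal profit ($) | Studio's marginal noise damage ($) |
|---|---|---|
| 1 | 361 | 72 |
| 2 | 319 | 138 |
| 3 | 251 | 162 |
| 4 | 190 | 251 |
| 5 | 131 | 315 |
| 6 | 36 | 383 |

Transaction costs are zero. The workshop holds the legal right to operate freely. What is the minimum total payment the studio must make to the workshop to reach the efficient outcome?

Left alone the workshop would choose level 6 (marginal profit stays positive).
Efficient level: k* = 3 (marginal profit ≥ marginal noise damage through 3).
The studio must at least cover the workshop's forgone profit from cutting 6→3: 190 + 131 + 36 = 357.

$357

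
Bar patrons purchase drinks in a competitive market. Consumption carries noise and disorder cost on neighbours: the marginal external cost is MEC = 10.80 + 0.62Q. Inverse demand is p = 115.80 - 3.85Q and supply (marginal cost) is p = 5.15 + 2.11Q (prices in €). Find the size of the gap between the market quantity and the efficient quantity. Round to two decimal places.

3.39 units

Market equilibrium (private): 5.15 + 2.11Q = 115.80 - 3.85Q → Q_m = 18.5654.
Social marginal benefit = demand − MEC = 105.00 - 4.47Q.
Set SMB = MC: 105.00 - 4.47Q = 5.15 + 2.11Q → Q* = 15.1748.
Gap = |18.5654 − 15.1748| = 3.3906.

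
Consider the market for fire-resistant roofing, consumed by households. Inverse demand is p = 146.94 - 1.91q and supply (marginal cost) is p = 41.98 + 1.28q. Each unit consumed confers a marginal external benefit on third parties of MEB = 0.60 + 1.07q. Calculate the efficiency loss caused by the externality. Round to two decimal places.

DWL = 302.38

Market equilibrium (private): 41.98 + 1.28q = 146.94 - 1.91q → q_m = 32.9028.
Social marginal benefit = demand + MEB = 147.54 - 0.84q.
Set SMB = MC: 147.54 - 0.84q = 41.98 + 1.28q → q* = 49.7925.
Between q* and q_m the wedge SMB − MC runs linearly from 0 to MEB(q_m), so the loss is a triangle.
DWL = ½ × 16.8897 × 35.8060 = 302.3763.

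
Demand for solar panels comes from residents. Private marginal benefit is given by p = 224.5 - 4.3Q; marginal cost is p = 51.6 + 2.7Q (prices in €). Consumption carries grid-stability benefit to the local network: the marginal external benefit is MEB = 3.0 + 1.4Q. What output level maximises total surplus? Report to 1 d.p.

Q* = 31.4

Social marginal benefit = demand + MEB = 227.5 - 2.9Q.
Set SMB = MC: 227.5 - 2.9Q = 51.6 + 2.7Q → Q* = 31.4107.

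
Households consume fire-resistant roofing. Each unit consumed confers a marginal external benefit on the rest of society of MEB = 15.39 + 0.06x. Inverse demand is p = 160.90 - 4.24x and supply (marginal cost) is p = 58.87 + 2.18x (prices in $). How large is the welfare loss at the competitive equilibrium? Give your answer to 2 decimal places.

DWL = $21.00

Market equilibrium (private): 58.87 + 2.18x = 160.90 - 4.24x → x_m = 15.8925.
Social marginal benefit = demand + MEB = 176.29 - 4.18x.
Set SMB = MC: 176.29 - 4.18x = 58.87 + 2.18x → x* = 18.4623.
The welfare-loss triangle has base |x_m − x*| and height MEB(x_m) (the vertical gap between SMB and MC is zero at x* and MEB at x_m).
DWL = ½ × 2.5698 × 16.3436 = 20.9999.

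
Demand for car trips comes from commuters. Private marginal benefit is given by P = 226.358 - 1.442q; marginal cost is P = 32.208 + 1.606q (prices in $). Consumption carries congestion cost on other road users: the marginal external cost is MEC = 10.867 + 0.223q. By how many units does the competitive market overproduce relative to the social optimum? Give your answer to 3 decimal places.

7.665 units

Market equilibrium (private): 32.208 + 1.606q = 226.358 - 1.442q → q_m = 63.6975.
Social marginal benefit = demand − MEC = 215.491 - 1.665q.
Set SMB = MC: 215.491 - 1.665q = 32.208 + 1.606q → q* = 56.0327.
Gap = |63.6975 − 56.0327| = 7.6648.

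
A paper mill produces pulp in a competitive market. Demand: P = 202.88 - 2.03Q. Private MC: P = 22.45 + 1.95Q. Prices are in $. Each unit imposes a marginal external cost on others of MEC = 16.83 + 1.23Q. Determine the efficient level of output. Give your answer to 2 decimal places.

Social marginal cost = private MC + MEC = 39.28 + 3.18Q.
Set SMC = demand: 39.28 + 3.18Q = 202.88 - 2.03Q → Q* = 31.4012.

Q* = 31.40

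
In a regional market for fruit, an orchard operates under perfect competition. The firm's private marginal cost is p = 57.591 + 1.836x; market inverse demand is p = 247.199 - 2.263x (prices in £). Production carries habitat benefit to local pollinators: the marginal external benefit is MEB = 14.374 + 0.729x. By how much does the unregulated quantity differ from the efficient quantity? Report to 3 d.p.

Market equilibrium (private): 57.591 + 1.836x = 247.199 - 2.263x → x_m = 46.2571.
Social marginal cost = private MC − MEB = 43.217 + 1.107x.
Set SMC = demand: 43.217 + 1.107x = 247.199 - 2.263x → x* = 60.5288.
Gap = |46.2571 − 60.5288| = 14.2717.

14.272 units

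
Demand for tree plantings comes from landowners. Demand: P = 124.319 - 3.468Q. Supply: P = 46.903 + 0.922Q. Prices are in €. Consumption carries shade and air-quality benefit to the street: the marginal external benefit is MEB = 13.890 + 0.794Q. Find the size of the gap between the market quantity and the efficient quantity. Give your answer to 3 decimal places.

7.756 units

Market equilibrium (private): 46.903 + 0.922Q = 124.319 - 3.468Q → Q_m = 17.6346.
Social marginal benefit = demand + MEB = 138.209 - 2.674Q.
Set SMB = MC: 138.209 - 2.674Q = 46.903 + 0.922Q → Q* = 25.3910.
Gap = |17.6346 − 25.3910| = 7.7564.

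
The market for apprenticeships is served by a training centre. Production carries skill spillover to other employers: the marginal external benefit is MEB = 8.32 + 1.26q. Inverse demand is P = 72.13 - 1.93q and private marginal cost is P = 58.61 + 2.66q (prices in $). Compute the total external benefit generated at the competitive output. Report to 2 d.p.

Market equilibrium (private): 58.61 + 2.66q = 72.13 - 1.93q → q_m = 2.9455.
Total external benefit = ∫₀^{q_m} (8.32 + 1.26q) dq = 8.32×2.9455 + ½×1.26×2.9455² = 29.9724.

$29.97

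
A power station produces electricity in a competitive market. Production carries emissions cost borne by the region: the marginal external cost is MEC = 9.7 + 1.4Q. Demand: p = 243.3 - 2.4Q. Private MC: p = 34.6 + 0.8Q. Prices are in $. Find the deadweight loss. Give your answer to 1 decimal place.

Market equilibrium (private): 34.6 + 0.8Q = 243.3 - 2.4Q → Q_m = 65.2188.
Social marginal cost = private MC + MEC = 44.3 + 2.2Q.
Set SMC = demand: 44.3 + 2.2Q = 243.3 - 2.4Q → Q* = 43.2609.
Between Q* and Q_m the wedge SMC − demand runs linearly from 0 to MEC(Q_m), so the loss is a triangle.
DWL = ½ × 21.9579 × 101.0063 = 1108.9431.

DWL = $1108.9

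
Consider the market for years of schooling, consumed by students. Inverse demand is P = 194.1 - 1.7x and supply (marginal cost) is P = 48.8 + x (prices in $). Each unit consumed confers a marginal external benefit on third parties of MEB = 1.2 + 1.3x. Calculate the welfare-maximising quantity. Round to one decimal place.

Social marginal benefit = demand + MEB = 195.3 - 0.4x.
Set SMB = MC: 195.3 - 0.4x = 48.8 + x → x* = 104.6429.

x* = 104.6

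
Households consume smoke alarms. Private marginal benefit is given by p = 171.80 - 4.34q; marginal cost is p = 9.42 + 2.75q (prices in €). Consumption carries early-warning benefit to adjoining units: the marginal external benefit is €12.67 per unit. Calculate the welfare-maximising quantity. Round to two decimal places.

q* = 24.69

Social marginal benefit = demand + MEB = 184.47 - 4.34q.
Set SMB = MC: 184.47 - 4.34q = 9.42 + 2.75q → q* = 24.6897.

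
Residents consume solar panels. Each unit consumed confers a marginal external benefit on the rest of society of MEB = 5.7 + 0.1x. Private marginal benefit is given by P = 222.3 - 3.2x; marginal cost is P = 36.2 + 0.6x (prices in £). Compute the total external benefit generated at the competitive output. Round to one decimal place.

Market equilibrium (private): 36.2 + 0.6x = 222.3 - 3.2x → x_m = 48.9737.
Total external benefit = ∫₀^{x_m} (5.7 + 0.1x) dx = 5.7×48.9737 + ½×0.1×48.9737² = 399.0713.

£399.1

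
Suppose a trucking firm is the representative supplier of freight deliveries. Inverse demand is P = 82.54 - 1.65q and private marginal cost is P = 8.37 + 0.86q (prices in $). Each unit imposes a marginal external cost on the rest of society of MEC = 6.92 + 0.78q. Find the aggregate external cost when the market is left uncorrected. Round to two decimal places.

Market equilibrium (private): 8.37 + 0.86q = 82.54 - 1.65q → q_m = 29.5498.
Total external cost = ∫₀^{q_m} (6.92 + 0.78q) dq = 6.92×29.5498 + ½×0.78×29.5498² = 545.0290.

$545.03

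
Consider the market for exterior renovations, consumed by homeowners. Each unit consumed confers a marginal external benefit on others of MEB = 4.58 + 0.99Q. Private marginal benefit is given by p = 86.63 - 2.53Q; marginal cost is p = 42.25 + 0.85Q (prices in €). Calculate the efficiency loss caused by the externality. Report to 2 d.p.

DWL = €64.65

Market equilibrium (private): 42.25 + 0.85Q = 86.63 - 2.53Q → Q_m = 13.1302.
Social marginal benefit = demand + MEB = 91.21 - 1.54Q.
Set SMB = MC: 91.21 - 1.54Q = 42.25 + 0.85Q → Q* = 20.4854.
Height of the DWL triangle at Q_m is SMB(Q_m) − MC(Q_m) = MEB(Q_m) = 17.5789.
DWL = ½ × 7.3552 × 17.5789 = 64.6482.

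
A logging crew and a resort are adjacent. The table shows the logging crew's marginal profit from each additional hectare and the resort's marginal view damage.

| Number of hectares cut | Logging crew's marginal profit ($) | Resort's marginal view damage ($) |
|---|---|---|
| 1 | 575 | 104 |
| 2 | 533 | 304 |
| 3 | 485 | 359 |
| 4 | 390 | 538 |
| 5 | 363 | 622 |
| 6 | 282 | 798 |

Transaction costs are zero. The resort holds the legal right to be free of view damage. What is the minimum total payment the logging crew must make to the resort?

Efficient level: marginal profit ≥ marginal view damage through level 3, so k* = 3.
With the resort holding the right, the logging crew must at least compensate total damage at k*: 104 + 304 + 359 = 767.

$767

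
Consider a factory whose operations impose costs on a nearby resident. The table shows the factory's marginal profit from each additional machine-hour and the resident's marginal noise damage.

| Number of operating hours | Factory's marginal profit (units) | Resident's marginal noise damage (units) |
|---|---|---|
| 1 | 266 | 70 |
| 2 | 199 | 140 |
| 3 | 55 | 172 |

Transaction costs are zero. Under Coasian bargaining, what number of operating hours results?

2

Bargaining reaches the level where marginal profit last exceeds marginal noise damage.
That holds through level 2 (199 ≥ 140) but not at 3 (55 < 172).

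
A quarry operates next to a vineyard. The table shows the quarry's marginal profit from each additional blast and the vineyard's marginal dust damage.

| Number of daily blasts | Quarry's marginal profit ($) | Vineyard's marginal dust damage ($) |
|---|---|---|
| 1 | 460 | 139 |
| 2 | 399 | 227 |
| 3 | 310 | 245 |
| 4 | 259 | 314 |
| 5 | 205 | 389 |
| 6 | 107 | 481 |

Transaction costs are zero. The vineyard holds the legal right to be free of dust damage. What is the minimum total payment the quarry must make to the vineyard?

Efficient level: marginal profit ≥ marginal dust damage through level 3, so k* = 3.
With the vineyard holding the right, the quarry must at least compensate total damage at k*: 139 + 227 + 245 = 611.

$611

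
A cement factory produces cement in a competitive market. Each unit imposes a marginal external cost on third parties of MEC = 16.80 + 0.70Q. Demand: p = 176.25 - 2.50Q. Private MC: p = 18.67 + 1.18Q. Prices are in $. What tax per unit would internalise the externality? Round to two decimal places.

tax = $39.30 per unit

Social marginal cost = private MC + MEC = 35.47 + 1.88Q.
Set SMC = demand: 35.47 + 1.88Q = 176.25 - 2.50Q → Q* = 32.1416.
The Pigouvian tax equals MEC at Q*: 16.80 + 0.70×32.1416 = 39.2991.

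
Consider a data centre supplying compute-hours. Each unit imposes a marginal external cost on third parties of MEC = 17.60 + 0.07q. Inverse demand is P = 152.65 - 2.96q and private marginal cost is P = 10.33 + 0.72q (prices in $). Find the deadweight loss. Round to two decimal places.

DWL = $54.98

Market equilibrium (private): 10.33 + 0.72q = 152.65 - 2.96q → q_m = 38.6739.
Social marginal cost = private MC + MEC = 27.93 + 0.79q.
Set SMC = demand: 27.93 + 0.79q = 152.65 - 2.96q → q* = 33.2587.
The loss is the area between SMC and demand from q* to q_m; with linear curves that's a triangle of height MEC(q_m).
DWL = ½ × 5.4152 × 20.3072 = 54.9838.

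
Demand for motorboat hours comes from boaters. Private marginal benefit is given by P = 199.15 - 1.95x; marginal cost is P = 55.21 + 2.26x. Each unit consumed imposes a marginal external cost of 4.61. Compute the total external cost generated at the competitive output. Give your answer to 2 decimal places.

157.62

Market equilibrium (private): 55.21 + 2.26x = 199.15 - 1.95x → x_m = 34.1900.
Total external cost = MEC × x_m = 4.61 × 34.1900 = 157.6159.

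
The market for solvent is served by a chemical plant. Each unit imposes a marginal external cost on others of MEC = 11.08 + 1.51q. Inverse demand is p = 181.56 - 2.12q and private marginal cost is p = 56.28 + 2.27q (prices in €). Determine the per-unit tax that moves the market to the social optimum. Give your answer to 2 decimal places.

Social marginal cost = private MC + MEC = 67.36 + 3.78q.
Set SMC = demand: 67.36 + 3.78q = 181.56 - 2.12q → q* = 19.3559.
The Pigouvian tax equals MEC at q*: 11.08 + 1.51×19.3559 = 40.3074.

tax = €40.31 per unit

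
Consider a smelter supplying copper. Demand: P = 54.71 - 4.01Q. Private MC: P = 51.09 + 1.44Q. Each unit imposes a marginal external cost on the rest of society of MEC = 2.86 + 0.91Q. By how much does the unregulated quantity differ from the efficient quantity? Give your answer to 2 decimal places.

Market equilibrium (private): 51.09 + 1.44Q = 54.71 - 4.01Q → Q_m = 0.6642.
Social marginal cost = private MC + MEC = 53.95 + 2.35Q.
Set SMC = demand: 53.95 + 2.35Q = 54.71 - 4.01Q → Q* = 0.1195.
Gap = |0.6642 − 0.1195| = 0.5447.

0.54 units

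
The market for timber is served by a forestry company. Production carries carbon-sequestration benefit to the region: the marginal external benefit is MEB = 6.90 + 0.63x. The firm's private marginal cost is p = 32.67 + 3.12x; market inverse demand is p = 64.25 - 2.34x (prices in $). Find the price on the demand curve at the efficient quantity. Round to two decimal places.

P = $45.61

Social marginal cost = private MC − MEB = 25.77 + 2.49x.
Set SMC = demand: 25.77 + 2.49x = 64.25 - 2.34x → x* = 7.9669.
Consumer price on the demand curve at x*: 64.25 − 2.34×7.9669 = 45.6075.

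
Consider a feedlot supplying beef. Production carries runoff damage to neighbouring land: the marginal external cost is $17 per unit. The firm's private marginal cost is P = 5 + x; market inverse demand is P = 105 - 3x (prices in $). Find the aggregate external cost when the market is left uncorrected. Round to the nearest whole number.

$425

Market equilibrium (private): 5 + x = 105 - 3x → x_m = 25.0000.
Total external cost = MEC × x_m = 17 × 25.0000 = 425.0000.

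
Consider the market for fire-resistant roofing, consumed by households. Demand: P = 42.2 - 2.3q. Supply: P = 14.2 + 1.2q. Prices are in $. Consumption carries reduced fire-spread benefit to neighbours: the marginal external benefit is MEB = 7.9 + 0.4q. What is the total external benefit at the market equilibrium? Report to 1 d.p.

$76.0

Market equilibrium (private): 14.2 + 1.2q = 42.2 - 2.3q → q_m = 8.0000.
Total external benefit = ∫₀^{q_m} (7.9 + 0.4q) dq = 7.9×8.0000 + ½×0.4×8.0000² = 76.0000.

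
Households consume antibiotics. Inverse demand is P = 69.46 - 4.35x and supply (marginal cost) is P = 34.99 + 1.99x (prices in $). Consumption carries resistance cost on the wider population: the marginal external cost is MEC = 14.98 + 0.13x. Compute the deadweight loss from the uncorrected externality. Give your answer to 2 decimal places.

Market equilibrium (private): 34.99 + 1.99x = 69.46 - 4.35x → x_m = 5.4369.
Social marginal benefit = demand − MEC = 54.48 - 4.48x.
Set SMB = MC: 54.48 - 4.48x = 34.99 + 1.99x → x* = 3.0124.
Height of the DWL triangle at x_m is MC(x_m) − SMB(x_m) = MEC(x_m) = 15.6868.
DWL = ½ × 2.4245 × 15.6868 = 19.0163.

DWL = $19.02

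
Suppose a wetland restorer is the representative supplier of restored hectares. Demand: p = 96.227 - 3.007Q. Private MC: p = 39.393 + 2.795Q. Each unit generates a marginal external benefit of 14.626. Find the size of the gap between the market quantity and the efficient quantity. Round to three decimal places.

Market equilibrium (private): 39.393 + 2.795Q = 96.227 - 3.007Q → Q_m = 9.7956.
Social marginal cost = private MC − MEB = 24.767 + 2.795Q.
Set SMC = demand: 24.767 + 2.795Q = 96.227 - 3.007Q → Q* = 12.3164.
Gap = |9.7956 − 12.3164| = 2.5208.

2.521 units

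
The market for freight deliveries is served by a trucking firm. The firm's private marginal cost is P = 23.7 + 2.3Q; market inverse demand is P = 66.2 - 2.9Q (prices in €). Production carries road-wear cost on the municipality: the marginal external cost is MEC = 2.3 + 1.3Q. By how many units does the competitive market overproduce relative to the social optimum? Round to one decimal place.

Market equilibrium (private): 23.7 + 2.3Q = 66.2 - 2.9Q → Q_m = 8.1731.
Social marginal cost = private MC + MEC = 26.0 + 3.6Q.
Set SMC = demand: 26.0 + 3.6Q = 66.2 - 2.9Q → Q* = 6.1846.
Gap = |8.1731 − 6.1846| = 1.9885.

2.0 units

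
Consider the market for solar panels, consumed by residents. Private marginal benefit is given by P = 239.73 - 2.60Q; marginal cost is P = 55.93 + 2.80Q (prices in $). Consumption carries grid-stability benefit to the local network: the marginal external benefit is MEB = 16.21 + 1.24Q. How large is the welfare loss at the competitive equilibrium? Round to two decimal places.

DWL = $410.15

Market equilibrium (private): 55.93 + 2.80Q = 239.73 - 2.60Q → Q_m = 34.0370.
Social marginal benefit = demand + MEB = 255.94 - 1.36Q.
Set SMB = MC: 255.94 - 1.36Q = 55.93 + 2.80Q → Q* = 48.0793.
Height of the DWL triangle at Q_m is SMB(Q_m) − MC(Q_m) = MEB(Q_m) = 58.4159.
DWL = ½ × 14.0423 × 58.4159 = 410.1468.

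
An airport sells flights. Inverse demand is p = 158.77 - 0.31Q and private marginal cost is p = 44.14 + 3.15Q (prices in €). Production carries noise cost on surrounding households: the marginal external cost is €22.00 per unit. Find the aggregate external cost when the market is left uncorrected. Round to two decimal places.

€728.86

Market equilibrium (private): 44.14 + 3.15Q = 158.77 - 0.31Q → Q_m = 33.1301.
Total external cost = MEC × Q_m = 22.00 × 33.1301 = 728.8622.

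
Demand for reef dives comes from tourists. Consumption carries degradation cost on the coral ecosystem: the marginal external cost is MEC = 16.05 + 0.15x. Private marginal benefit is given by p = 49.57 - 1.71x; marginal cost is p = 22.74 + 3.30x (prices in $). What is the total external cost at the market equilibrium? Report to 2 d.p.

Market equilibrium (private): 22.74 + 3.30x = 49.57 - 1.71x → x_m = 5.3553.
Total external cost = ∫₀^{x_m} (16.05 + 0.15x) dx = 16.05×5.3553 + ½×0.15×5.3553² = 88.1035.

$88.10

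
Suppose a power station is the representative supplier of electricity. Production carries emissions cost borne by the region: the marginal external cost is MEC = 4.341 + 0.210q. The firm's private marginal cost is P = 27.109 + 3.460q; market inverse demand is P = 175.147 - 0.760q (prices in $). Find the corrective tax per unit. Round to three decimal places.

Social marginal cost = private MC + MEC = 31.450 + 3.670q.
Set SMC = demand: 31.450 + 3.670q = 175.147 - 0.760q → q* = 32.4372.
The Pigouvian tax equals MEC at q*: 4.341 + 0.210×32.4372 = 11.1528.

tax = $11.153 per unit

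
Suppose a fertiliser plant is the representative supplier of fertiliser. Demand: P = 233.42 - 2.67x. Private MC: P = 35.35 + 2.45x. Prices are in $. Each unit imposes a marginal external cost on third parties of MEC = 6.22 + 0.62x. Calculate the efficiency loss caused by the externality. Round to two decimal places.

DWL = $79.47

Market equilibrium (private): 35.35 + 2.45x = 233.42 - 2.67x → x_m = 38.6855.
Social marginal cost = private MC + MEC = 41.57 + 3.07x.
Set SMC = demand: 41.57 + 3.07x = 233.42 - 2.67x → x* = 33.4233.
Between x* and x_m the wedge SMC − demand runs linearly from 0 to MEC(x_m), so the loss is a triangle.
DWL = ½ × 5.2622 × 30.2050 = 79.4724.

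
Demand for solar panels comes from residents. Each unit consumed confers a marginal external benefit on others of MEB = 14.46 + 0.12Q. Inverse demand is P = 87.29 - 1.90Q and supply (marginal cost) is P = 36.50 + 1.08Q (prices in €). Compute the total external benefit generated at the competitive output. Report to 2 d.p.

€263.88

Market equilibrium (private): 36.50 + 1.08Q = 87.29 - 1.90Q → Q_m = 17.0436.
Total external benefit = ∫₀^{Q_m} (14.46 + 0.12Q) dQ = 14.46×17.0436 + ½×0.12×17.0436² = 263.8795.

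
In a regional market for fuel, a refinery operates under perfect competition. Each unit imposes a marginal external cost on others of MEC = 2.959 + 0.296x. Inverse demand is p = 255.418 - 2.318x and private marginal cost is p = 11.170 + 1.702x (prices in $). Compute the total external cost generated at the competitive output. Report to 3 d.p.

Market equilibrium (private): 11.170 + 1.702x = 255.418 - 2.318x → x_m = 60.7582.
Total external cost = ∫₀^{x_m} (2.959 + 0.296x) dx = 2.959×60.7582 + ½×0.296×60.7582² = 726.1342.

$726.134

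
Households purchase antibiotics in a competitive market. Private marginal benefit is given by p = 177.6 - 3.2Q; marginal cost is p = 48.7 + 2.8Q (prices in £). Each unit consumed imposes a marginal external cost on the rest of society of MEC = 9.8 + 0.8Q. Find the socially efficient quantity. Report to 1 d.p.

Q* = 17.5

Social marginal benefit = demand − MEC = 167.8 - 4.0Q.
Set SMB = MC: 167.8 - 4.0Q = 48.7 + 2.8Q → Q* = 17.5147.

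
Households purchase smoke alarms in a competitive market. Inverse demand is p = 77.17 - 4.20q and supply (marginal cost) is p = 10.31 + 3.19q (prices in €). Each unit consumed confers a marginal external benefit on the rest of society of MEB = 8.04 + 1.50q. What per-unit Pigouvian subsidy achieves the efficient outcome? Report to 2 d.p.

subsidy = €27.11 per unit

Social marginal benefit = demand + MEB = 85.21 - 2.70q.
Set SMB = MC: 85.21 - 2.70q = 10.31 + 3.19q → q* = 12.7165.
The Pigouvian subsidy equals MEB at q*: 8.04 + 1.50×12.7165 = 27.1148.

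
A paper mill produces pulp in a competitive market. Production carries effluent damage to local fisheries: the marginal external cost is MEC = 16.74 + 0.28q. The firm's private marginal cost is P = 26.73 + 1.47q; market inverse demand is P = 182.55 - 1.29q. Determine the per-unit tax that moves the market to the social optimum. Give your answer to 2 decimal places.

Social marginal cost = private MC + MEC = 43.47 + 1.75q.
Set SMC = demand: 43.47 + 1.75q = 182.55 - 1.29q → q* = 45.7500.
The Pigouvian tax equals MEC at q*: 16.74 + 0.28×45.7500 = 29.5500.

tax = 29.55 per unit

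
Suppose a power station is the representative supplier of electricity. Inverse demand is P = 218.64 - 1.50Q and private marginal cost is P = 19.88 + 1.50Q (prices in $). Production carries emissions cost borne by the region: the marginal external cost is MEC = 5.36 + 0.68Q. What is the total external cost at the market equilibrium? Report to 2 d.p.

$1847.55

Market equilibrium (private): 19.88 + 1.50Q = 218.64 - 1.50Q → Q_m = 66.2533.
Total external cost = ∫₀^{Q_m} (5.36 + 0.68Q) dQ = 5.36×66.2533 + ½×0.68×66.2533² = 1847.5476.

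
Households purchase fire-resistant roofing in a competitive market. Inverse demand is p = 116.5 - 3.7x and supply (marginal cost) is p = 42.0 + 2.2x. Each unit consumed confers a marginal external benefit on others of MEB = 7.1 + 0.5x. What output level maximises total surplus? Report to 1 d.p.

Social marginal benefit = demand + MEB = 123.6 - 3.2x.
Set SMB = MC: 123.6 - 3.2x = 42.0 + 2.2x → x* = 15.1111.

x* = 15.1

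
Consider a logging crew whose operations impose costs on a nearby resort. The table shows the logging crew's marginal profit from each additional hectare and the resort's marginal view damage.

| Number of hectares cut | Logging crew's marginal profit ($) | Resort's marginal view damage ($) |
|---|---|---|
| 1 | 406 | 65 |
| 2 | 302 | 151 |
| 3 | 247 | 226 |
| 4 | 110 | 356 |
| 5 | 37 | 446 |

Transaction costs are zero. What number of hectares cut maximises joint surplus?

3

Bargaining reaches the level where marginal profit last exceeds marginal view damage.
That holds through level 3 (247 ≥ 226) but not at 4 (110 < 356).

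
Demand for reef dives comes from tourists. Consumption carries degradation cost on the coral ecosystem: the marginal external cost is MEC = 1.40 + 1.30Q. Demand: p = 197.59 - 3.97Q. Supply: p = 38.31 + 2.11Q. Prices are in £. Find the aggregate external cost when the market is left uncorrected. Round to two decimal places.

Market equilibrium (private): 38.31 + 2.11Q = 197.59 - 3.97Q → Q_m = 26.1974.
Total external cost = ∫₀^{Q_m} (1.40 + 1.30Q) dQ = 1.40×26.1974 + ½×1.30×26.1974² = 482.7738.

£482.77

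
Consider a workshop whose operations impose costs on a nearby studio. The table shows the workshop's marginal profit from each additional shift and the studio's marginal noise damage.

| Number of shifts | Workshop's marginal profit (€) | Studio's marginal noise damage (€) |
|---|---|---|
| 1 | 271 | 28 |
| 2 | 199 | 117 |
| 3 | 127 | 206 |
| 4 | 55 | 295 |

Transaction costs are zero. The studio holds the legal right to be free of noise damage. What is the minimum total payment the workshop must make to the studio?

Efficient level: marginal profit ≥ marginal noise damage through level 2, so k* = 2.
With the studio holding the right, the workshop must at least compensate total damage at k*: 28 + 117 = 145.

€145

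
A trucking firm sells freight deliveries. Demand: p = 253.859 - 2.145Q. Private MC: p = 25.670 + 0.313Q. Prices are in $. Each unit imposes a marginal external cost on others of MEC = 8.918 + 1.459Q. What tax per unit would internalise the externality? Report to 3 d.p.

tax = $90.592 per unit

Social marginal cost = private MC + MEC = 34.588 + 1.772Q.
Set SMC = demand: 34.588 + 1.772Q = 253.859 - 2.145Q → Q* = 55.9793.
The Pigouvian tax equals MEC at Q*: 8.918 + 1.459×55.9793 = 90.5918.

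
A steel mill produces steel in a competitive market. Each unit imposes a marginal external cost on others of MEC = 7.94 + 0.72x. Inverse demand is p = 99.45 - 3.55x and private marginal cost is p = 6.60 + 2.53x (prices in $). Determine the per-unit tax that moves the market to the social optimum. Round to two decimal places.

tax = $16.93 per unit

Social marginal cost = private MC + MEC = 14.54 + 3.25x.
Set SMC = demand: 14.54 + 3.25x = 99.45 - 3.55x → x* = 12.4868.
The Pigouvian tax equals MEC at x*: 7.94 + 0.72×12.4868 = 16.9305.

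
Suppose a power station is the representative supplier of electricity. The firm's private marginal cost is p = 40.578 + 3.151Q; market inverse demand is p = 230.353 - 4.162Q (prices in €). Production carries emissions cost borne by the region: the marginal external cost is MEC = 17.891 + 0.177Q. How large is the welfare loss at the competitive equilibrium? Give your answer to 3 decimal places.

Market equilibrium (private): 40.578 + 3.151Q = 230.353 - 4.162Q → Q_m = 25.9504.
Social marginal cost = private MC + MEC = 58.469 + 3.328Q.
Set SMC = demand: 58.469 + 3.328Q = 230.353 - 4.162Q → Q* = 22.9485.
The welfare-loss triangle has base |Q_m − Q*| and height MEC(Q_m) (the vertical gap between SMC and demand is zero at Q* and MEC at Q_m).
DWL = ½ × 3.0019 × 22.4842 = 33.7477.

DWL = €33.748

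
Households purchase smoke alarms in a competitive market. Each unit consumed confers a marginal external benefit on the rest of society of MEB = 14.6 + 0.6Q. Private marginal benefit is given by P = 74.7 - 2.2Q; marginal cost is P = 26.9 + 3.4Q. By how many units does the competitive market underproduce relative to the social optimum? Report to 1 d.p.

3.9 units

Market equilibrium (private): 26.9 + 3.4Q = 74.7 - 2.2Q → Q_m = 8.5357.
Social marginal benefit = demand + MEB = 89.3 - 1.6Q.
Set SMB = MC: 89.3 - 1.6Q = 26.9 + 3.4Q → Q* = 12.4800.
Gap = |8.5357 − 12.4800| = 3.9443.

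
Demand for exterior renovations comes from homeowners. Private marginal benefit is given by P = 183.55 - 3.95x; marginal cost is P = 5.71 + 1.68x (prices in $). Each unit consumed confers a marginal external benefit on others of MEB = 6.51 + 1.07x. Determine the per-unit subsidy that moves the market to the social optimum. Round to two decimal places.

subsidy = $49.77 per unit

Social marginal benefit = demand + MEB = 190.06 - 2.88x.
Set SMB = MC: 190.06 - 2.88x = 5.71 + 1.68x → x* = 40.4276.
The Pigouvian subsidy equals MEB at x*: 6.51 + 1.07×40.4276 = 49.7675.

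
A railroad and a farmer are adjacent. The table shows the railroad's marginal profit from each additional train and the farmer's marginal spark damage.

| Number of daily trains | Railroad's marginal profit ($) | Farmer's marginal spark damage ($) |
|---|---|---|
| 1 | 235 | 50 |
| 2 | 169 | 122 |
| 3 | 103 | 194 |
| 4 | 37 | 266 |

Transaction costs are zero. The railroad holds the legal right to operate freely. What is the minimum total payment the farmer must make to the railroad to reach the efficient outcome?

$140

Left alone the railroad would choose level 4 (marginal profit stays positive).
Efficient level: k* = 2 (marginal profit ≥ marginal spark damage through 2).
The farmer must at least cover the railroad's forgone profit from cutting 4→2: 103 + 37 = 140.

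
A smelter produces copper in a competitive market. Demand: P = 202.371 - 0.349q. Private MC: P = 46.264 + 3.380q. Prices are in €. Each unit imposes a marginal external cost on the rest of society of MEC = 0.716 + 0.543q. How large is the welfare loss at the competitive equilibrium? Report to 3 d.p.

DWL = €64.348

Market equilibrium (private): 46.264 + 3.380q = 202.371 - 0.349q → q_m = 41.8630.
Social marginal cost = private MC + MEC = 46.980 + 3.923q.
Set SMC = demand: 46.980 + 3.923q = 202.371 - 0.349q → q* = 36.3743.
The welfare-loss triangle has base |q_m − q*| and height MEC(q_m) (the vertical gap between SMC and demand is zero at q* and MEC at q_m).
DWL = ½ × 5.4887 × 23.4476 = 64.3484.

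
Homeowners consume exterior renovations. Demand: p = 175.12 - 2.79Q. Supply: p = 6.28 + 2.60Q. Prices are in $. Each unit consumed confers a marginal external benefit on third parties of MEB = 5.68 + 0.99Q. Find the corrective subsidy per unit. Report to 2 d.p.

Social marginal benefit = demand + MEB = 180.80 - 1.80Q.
Set SMB = MC: 180.80 - 1.80Q = 6.28 + 2.60Q → Q* = 39.6636.
The Pigouvian subsidy equals MEB at Q*: 5.68 + 0.99×39.6636 = 44.9470.

subsidy = $44.95 per unit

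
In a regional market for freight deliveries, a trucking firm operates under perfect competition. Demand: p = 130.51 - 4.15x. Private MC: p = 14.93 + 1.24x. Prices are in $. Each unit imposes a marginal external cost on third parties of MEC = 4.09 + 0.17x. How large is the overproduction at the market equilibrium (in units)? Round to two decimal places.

1.39 units

Market equilibrium (private): 14.93 + 1.24x = 130.51 - 4.15x → x_m = 21.4434.
Social marginal cost = private MC + MEC = 19.02 + 1.41x.
Set SMC = demand: 19.02 + 1.41x = 130.51 - 4.15x → x* = 20.0522.
Gap = |21.4434 − 20.0522| = 1.3912.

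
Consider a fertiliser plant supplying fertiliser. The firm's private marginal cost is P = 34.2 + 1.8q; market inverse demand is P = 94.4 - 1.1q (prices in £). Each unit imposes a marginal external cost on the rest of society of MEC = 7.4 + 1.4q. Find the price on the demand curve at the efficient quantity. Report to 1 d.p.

P = £80.9

Social marginal cost = private MC + MEC = 41.6 + 3.2q.
Set SMC = demand: 41.6 + 3.2q = 94.4 - 1.1q → q* = 12.2791.
Consumer price on the demand curve at q*: 94.4 − 1.1×12.2791 = 80.8930.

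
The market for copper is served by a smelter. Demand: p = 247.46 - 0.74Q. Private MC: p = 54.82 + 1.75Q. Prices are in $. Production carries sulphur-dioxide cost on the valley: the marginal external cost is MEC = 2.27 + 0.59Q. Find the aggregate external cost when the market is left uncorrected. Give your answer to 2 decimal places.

Market equilibrium (private): 54.82 + 1.75Q = 247.46 - 0.74Q → Q_m = 77.3655.
Total external cost = ∫₀^{Q_m} (2.27 + 0.59Q) dQ = 2.27×77.3655 + ½×0.59×77.3655² = 1941.3188.

$1941.32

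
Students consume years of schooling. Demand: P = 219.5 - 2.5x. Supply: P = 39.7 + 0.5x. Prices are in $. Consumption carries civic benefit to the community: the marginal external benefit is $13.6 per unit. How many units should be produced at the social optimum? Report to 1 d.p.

Social marginal benefit = demand + MEB = 233.1 - 2.5x.
Set SMB = MC: 233.1 - 2.5x = 39.7 + 0.5x → x* = 64.4667.

x* = 64.5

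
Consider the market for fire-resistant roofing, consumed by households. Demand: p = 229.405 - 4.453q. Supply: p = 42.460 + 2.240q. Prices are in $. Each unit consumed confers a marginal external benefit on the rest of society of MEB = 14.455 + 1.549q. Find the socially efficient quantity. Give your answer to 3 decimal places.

q* = 39.152

Social marginal benefit = demand + MEB = 243.860 - 2.904q.
Set SMB = MC: 243.860 - 2.904q = 42.460 + 2.240q → q* = 39.1524.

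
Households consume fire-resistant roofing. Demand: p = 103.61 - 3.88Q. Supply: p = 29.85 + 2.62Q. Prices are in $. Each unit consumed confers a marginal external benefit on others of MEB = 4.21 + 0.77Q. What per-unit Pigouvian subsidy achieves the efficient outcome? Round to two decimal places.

Social marginal benefit = demand + MEB = 107.82 - 3.11Q.
Set SMB = MC: 107.82 - 3.11Q = 29.85 + 2.62Q → Q* = 13.6073.
The Pigouvian subsidy equals MEB at Q*: 4.21 + 0.77×13.6073 = 14.6876.

subsidy = $14.69 per unit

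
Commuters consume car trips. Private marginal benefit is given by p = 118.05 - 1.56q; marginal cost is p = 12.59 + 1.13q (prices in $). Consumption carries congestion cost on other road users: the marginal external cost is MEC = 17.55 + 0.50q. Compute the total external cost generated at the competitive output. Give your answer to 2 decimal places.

$1072.29

Market equilibrium (private): 12.59 + 1.13q = 118.05 - 1.56q → q_m = 39.2045.
Total external cost = ∫₀^{q_m} (17.55 + 0.50q) dq = 17.55×39.2045 + ½×0.50×39.2045² = 1072.2872.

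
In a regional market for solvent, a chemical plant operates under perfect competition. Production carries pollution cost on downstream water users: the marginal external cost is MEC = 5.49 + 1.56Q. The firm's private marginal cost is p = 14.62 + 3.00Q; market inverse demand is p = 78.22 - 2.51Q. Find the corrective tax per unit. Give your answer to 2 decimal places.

tax = 18.31 per unit

Social marginal cost = private MC + MEC = 20.11 + 4.56Q.
Set SMC = demand: 20.11 + 4.56Q = 78.22 - 2.51Q → Q* = 8.2192.
The Pigouvian tax equals MEC at Q*: 5.49 + 1.56×8.2192 = 18.3120.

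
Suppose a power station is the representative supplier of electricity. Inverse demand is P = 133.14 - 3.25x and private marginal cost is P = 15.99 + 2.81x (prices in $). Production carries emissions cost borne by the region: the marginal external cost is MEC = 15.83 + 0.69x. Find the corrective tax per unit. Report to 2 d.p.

tax = $26.19 per unit

Social marginal cost = private MC + MEC = 31.82 + 3.50x.
Set SMC = demand: 31.82 + 3.50x = 133.14 - 3.25x → x* = 15.0104.
The Pigouvian tax equals MEC at x*: 15.83 + 0.69×15.0104 = 26.1872.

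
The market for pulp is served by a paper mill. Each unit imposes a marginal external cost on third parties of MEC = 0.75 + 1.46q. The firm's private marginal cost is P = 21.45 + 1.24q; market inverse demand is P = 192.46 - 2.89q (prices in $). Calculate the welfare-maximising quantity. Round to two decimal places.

q* = 30.46

Social marginal cost = private MC + MEC = 22.20 + 2.70q.
Set SMC = demand: 22.20 + 2.70q = 192.46 - 2.89q → q* = 30.4580.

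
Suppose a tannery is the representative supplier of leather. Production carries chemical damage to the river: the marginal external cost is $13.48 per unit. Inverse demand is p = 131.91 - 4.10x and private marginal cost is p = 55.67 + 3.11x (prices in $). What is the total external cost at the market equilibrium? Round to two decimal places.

Market equilibrium (private): 55.67 + 3.11x = 131.91 - 4.10x → x_m = 10.5742.
Total external cost = MEC × x_m = 13.48 × 10.5742 = 142.5402.

$142.54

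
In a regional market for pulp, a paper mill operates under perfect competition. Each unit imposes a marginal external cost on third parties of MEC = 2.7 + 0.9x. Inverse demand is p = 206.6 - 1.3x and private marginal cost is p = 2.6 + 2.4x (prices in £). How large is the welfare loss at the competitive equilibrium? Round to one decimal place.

DWL = £297.6

Market equilibrium (private): 2.6 + 2.4x = 206.6 - 1.3x → x_m = 55.1351.
Social marginal cost = private MC + MEC = 5.3 + 3.3x.
Set SMC = demand: 5.3 + 3.3x = 206.6 - 1.3x → x* = 43.7609.
The loss is the area between SMC and demand from x* to x_m; with linear curves that's a triangle of height MEC(x_m).
DWL = ½ × 11.3742 × 52.3216 = 297.5582.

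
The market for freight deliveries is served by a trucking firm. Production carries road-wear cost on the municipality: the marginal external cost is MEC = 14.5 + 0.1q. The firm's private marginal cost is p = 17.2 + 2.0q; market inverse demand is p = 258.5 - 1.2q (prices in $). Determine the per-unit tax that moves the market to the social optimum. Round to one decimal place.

Social marginal cost = private MC + MEC = 31.7 + 2.1q.
Set SMC = demand: 31.7 + 2.1q = 258.5 - 1.2q → q* = 68.7273.
The Pigouvian tax equals MEC at q*: 14.5 + 0.1×68.7273 = 21.3727.

tax = $21.4 per unit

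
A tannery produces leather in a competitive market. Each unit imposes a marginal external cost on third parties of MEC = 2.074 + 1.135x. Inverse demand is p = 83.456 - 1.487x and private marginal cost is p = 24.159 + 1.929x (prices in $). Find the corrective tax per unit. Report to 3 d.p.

tax = $16.345 per unit

Social marginal cost = private MC + MEC = 26.233 + 3.064x.
Set SMC = demand: 26.233 + 3.064x = 83.456 - 1.487x → x* = 12.5737.
The Pigouvian tax equals MEC at x*: 2.074 + 1.135×12.5737 = 16.3451.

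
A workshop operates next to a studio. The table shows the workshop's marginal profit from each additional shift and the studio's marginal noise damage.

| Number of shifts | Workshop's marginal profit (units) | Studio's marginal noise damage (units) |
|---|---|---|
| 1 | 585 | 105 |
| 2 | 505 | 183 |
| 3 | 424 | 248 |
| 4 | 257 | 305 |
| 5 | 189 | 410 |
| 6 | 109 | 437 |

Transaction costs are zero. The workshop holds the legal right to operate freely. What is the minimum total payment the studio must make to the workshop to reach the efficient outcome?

555

Left alone the workshop would choose level 6 (marginal profit stays positive).
Efficient level: k* = 3 (marginal profit ≥ marginal noise damage through 3).
The studio must at least cover the workshop's forgone profit from cutting 6→3: 257 + 189 + 109 = 555.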